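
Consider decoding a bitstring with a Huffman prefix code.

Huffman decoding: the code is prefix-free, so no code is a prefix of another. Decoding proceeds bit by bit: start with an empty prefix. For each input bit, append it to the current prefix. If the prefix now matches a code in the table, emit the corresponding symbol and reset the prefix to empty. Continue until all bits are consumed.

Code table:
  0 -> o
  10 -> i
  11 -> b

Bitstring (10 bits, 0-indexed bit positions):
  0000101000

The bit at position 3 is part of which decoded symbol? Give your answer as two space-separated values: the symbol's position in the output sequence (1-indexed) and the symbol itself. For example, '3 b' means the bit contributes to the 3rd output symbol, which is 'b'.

Bit 0: prefix='0' -> emit 'o', reset
Bit 1: prefix='0' -> emit 'o', reset
Bit 2: prefix='0' -> emit 'o', reset
Bit 3: prefix='0' -> emit 'o', reset
Bit 4: prefix='1' (no match yet)
Bit 5: prefix='10' -> emit 'i', reset
Bit 6: prefix='1' (no match yet)
Bit 7: prefix='10' -> emit 'i', reset

Answer: 4 o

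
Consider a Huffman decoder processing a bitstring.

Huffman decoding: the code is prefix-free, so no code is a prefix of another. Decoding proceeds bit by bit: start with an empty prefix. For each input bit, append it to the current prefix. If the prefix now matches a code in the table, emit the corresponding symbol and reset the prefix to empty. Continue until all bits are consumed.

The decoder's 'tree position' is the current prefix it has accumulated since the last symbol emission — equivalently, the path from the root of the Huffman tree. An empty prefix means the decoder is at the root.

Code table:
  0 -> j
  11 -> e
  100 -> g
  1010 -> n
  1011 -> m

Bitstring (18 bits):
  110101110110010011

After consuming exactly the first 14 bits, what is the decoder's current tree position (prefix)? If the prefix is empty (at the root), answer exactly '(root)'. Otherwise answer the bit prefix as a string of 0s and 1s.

Answer: 1

Derivation:
Bit 0: prefix='1' (no match yet)
Bit 1: prefix='11' -> emit 'e', reset
Bit 2: prefix='0' -> emit 'j', reset
Bit 3: prefix='1' (no match yet)
Bit 4: prefix='10' (no match yet)
Bit 5: prefix='101' (no match yet)
Bit 6: prefix='1011' -> emit 'm', reset
Bit 7: prefix='1' (no match yet)
Bit 8: prefix='10' (no match yet)
Bit 9: prefix='101' (no match yet)
Bit 10: prefix='1011' -> emit 'm', reset
Bit 11: prefix='0' -> emit 'j', reset
Bit 12: prefix='0' -> emit 'j', reset
Bit 13: prefix='1' (no match yet)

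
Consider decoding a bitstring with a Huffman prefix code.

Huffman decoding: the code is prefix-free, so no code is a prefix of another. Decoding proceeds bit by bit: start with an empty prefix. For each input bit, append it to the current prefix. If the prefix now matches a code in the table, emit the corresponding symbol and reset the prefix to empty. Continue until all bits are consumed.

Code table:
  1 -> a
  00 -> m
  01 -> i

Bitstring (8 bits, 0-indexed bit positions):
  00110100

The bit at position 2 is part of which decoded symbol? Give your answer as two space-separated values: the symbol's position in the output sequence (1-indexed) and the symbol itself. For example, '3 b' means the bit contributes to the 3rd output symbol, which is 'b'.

Answer: 2 a

Derivation:
Bit 0: prefix='0' (no match yet)
Bit 1: prefix='00' -> emit 'm', reset
Bit 2: prefix='1' -> emit 'a', reset
Bit 3: prefix='1' -> emit 'a', reset
Bit 4: prefix='0' (no match yet)
Bit 5: prefix='01' -> emit 'i', reset
Bit 6: prefix='0' (no match yet)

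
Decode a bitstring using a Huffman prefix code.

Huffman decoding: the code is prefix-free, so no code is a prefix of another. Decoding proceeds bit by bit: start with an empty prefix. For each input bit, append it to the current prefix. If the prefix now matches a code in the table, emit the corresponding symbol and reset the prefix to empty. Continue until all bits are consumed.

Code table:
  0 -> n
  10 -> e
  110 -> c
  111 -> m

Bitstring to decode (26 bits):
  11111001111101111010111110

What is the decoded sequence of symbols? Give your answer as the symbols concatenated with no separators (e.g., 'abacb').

Bit 0: prefix='1' (no match yet)
Bit 1: prefix='11' (no match yet)
Bit 2: prefix='111' -> emit 'm', reset
Bit 3: prefix='1' (no match yet)
Bit 4: prefix='11' (no match yet)
Bit 5: prefix='110' -> emit 'c', reset
Bit 6: prefix='0' -> emit 'n', reset
Bit 7: prefix='1' (no match yet)
Bit 8: prefix='11' (no match yet)
Bit 9: prefix='111' -> emit 'm', reset
Bit 10: prefix='1' (no match yet)
Bit 11: prefix='11' (no match yet)
Bit 12: prefix='110' -> emit 'c', reset
Bit 13: prefix='1' (no match yet)
Bit 14: prefix='11' (no match yet)
Bit 15: prefix='111' -> emit 'm', reset
Bit 16: prefix='1' (no match yet)
Bit 17: prefix='10' -> emit 'e', reset
Bit 18: prefix='1' (no match yet)
Bit 19: prefix='10' -> emit 'e', reset
Bit 20: prefix='1' (no match yet)
Bit 21: prefix='11' (no match yet)
Bit 22: prefix='111' -> emit 'm', reset
Bit 23: prefix='1' (no match yet)
Bit 24: prefix='11' (no match yet)
Bit 25: prefix='110' -> emit 'c', reset

Answer: mcnmcmeemc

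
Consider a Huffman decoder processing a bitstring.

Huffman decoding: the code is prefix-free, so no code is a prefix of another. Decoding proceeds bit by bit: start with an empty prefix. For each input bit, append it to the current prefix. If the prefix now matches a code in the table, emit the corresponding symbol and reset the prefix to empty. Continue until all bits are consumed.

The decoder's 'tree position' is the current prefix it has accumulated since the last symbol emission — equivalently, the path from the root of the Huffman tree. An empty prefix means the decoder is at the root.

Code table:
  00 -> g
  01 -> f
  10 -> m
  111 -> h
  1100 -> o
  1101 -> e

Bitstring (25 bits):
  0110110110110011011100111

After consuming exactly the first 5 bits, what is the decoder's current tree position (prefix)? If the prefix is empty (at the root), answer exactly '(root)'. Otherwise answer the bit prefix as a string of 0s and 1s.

Bit 0: prefix='0' (no match yet)
Bit 1: prefix='01' -> emit 'f', reset
Bit 2: prefix='1' (no match yet)
Bit 3: prefix='10' -> emit 'm', reset
Bit 4: prefix='1' (no match yet)

Answer: 1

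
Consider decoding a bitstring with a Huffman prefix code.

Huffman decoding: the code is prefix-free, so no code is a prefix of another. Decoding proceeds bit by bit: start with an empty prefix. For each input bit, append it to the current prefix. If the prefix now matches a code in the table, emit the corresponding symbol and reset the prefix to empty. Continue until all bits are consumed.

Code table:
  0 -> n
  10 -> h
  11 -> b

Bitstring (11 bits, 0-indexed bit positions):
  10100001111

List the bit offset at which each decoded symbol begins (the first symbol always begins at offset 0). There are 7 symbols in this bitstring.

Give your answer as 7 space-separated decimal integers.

Answer: 0 2 4 5 6 7 9

Derivation:
Bit 0: prefix='1' (no match yet)
Bit 1: prefix='10' -> emit 'h', reset
Bit 2: prefix='1' (no match yet)
Bit 3: prefix='10' -> emit 'h', reset
Bit 4: prefix='0' -> emit 'n', reset
Bit 5: prefix='0' -> emit 'n', reset
Bit 6: prefix='0' -> emit 'n', reset
Bit 7: prefix='1' (no match yet)
Bit 8: prefix='11' -> emit 'b', reset
Bit 9: prefix='1' (no match yet)
Bit 10: prefix='11' -> emit 'b', reset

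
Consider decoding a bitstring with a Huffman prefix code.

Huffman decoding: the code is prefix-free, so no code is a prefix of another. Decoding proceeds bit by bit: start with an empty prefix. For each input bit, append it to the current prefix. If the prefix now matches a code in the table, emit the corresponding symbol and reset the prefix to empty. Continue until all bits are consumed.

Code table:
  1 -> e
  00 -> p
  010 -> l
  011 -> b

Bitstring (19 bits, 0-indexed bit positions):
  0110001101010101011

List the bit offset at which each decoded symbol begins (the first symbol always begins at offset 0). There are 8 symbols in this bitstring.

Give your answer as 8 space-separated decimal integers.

Bit 0: prefix='0' (no match yet)
Bit 1: prefix='01' (no match yet)
Bit 2: prefix='011' -> emit 'b', reset
Bit 3: prefix='0' (no match yet)
Bit 4: prefix='00' -> emit 'p', reset
Bit 5: prefix='0' (no match yet)
Bit 6: prefix='01' (no match yet)
Bit 7: prefix='011' -> emit 'b', reset
Bit 8: prefix='0' (no match yet)
Bit 9: prefix='01' (no match yet)
Bit 10: prefix='010' -> emit 'l', reset
Bit 11: prefix='1' -> emit 'e', reset
Bit 12: prefix='0' (no match yet)
Bit 13: prefix='01' (no match yet)
Bit 14: prefix='010' -> emit 'l', reset
Bit 15: prefix='1' -> emit 'e', reset
Bit 16: prefix='0' (no match yet)
Bit 17: prefix='01' (no match yet)
Bit 18: prefix='011' -> emit 'b', reset

Answer: 0 3 5 8 11 12 15 16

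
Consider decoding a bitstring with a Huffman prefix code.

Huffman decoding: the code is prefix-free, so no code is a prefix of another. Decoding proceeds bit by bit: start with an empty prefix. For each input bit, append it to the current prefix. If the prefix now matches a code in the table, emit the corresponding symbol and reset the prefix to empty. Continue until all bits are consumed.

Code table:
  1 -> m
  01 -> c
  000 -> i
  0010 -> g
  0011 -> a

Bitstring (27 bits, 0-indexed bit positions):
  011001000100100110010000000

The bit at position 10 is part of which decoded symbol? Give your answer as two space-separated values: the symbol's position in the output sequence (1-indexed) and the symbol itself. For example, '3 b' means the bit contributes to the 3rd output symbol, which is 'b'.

Answer: 4 g

Derivation:
Bit 0: prefix='0' (no match yet)
Bit 1: prefix='01' -> emit 'c', reset
Bit 2: prefix='1' -> emit 'm', reset
Bit 3: prefix='0' (no match yet)
Bit 4: prefix='00' (no match yet)
Bit 5: prefix='001' (no match yet)
Bit 6: prefix='0010' -> emit 'g', reset
Bit 7: prefix='0' (no match yet)
Bit 8: prefix='00' (no match yet)
Bit 9: prefix='001' (no match yet)
Bit 10: prefix='0010' -> emit 'g', reset
Bit 11: prefix='0' (no match yet)
Bit 12: prefix='01' -> emit 'c', reset
Bit 13: prefix='0' (no match yet)
Bit 14: prefix='00' (no match yet)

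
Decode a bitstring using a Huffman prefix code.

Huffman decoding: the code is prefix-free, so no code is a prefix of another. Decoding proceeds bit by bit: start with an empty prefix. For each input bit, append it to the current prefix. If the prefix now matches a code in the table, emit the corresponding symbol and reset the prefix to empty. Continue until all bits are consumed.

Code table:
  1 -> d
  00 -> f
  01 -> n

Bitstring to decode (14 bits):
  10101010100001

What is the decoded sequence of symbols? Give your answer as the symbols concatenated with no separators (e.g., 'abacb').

Bit 0: prefix='1' -> emit 'd', reset
Bit 1: prefix='0' (no match yet)
Bit 2: prefix='01' -> emit 'n', reset
Bit 3: prefix='0' (no match yet)
Bit 4: prefix='01' -> emit 'n', reset
Bit 5: prefix='0' (no match yet)
Bit 6: prefix='01' -> emit 'n', reset
Bit 7: prefix='0' (no match yet)
Bit 8: prefix='01' -> emit 'n', reset
Bit 9: prefix='0' (no match yet)
Bit 10: prefix='00' -> emit 'f', reset
Bit 11: prefix='0' (no match yet)
Bit 12: prefix='00' -> emit 'f', reset
Bit 13: prefix='1' -> emit 'd', reset

Answer: dnnnnffd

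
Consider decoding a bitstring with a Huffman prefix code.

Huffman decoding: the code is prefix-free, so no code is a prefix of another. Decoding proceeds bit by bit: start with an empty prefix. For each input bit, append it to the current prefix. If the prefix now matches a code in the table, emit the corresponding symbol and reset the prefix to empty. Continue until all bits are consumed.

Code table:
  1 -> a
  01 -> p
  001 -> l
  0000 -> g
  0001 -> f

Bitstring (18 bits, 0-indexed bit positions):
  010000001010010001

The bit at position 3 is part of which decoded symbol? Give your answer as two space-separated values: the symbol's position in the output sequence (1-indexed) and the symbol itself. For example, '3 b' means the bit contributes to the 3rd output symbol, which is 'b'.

Answer: 2 g

Derivation:
Bit 0: prefix='0' (no match yet)
Bit 1: prefix='01' -> emit 'p', reset
Bit 2: prefix='0' (no match yet)
Bit 3: prefix='00' (no match yet)
Bit 4: prefix='000' (no match yet)
Bit 5: prefix='0000' -> emit 'g', reset
Bit 6: prefix='0' (no match yet)
Bit 7: prefix='00' (no match yet)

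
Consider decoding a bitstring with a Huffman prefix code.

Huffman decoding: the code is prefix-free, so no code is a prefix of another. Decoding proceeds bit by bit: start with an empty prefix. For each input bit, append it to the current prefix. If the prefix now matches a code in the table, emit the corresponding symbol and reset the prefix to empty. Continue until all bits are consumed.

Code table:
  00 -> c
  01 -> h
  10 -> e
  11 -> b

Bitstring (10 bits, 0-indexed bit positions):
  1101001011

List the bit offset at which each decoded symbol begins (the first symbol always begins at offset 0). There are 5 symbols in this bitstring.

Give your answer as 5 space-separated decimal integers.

Bit 0: prefix='1' (no match yet)
Bit 1: prefix='11' -> emit 'b', reset
Bit 2: prefix='0' (no match yet)
Bit 3: prefix='01' -> emit 'h', reset
Bit 4: prefix='0' (no match yet)
Bit 5: prefix='00' -> emit 'c', reset
Bit 6: prefix='1' (no match yet)
Bit 7: prefix='10' -> emit 'e', reset
Bit 8: prefix='1' (no match yet)
Bit 9: prefix='11' -> emit 'b', reset

Answer: 0 2 4 6 8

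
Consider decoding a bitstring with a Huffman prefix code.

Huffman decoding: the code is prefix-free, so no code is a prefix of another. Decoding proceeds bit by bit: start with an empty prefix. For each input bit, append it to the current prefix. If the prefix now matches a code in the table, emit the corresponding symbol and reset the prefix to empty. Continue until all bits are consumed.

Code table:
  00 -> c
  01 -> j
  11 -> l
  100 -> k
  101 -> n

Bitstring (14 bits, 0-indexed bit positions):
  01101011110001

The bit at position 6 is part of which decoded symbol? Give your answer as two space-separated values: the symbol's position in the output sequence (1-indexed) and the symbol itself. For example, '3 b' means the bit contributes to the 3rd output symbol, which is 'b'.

Answer: 3 j

Derivation:
Bit 0: prefix='0' (no match yet)
Bit 1: prefix='01' -> emit 'j', reset
Bit 2: prefix='1' (no match yet)
Bit 3: prefix='10' (no match yet)
Bit 4: prefix='101' -> emit 'n', reset
Bit 5: prefix='0' (no match yet)
Bit 6: prefix='01' -> emit 'j', reset
Bit 7: prefix='1' (no match yet)
Bit 8: prefix='11' -> emit 'l', reset
Bit 9: prefix='1' (no match yet)
Bit 10: prefix='10' (no match yet)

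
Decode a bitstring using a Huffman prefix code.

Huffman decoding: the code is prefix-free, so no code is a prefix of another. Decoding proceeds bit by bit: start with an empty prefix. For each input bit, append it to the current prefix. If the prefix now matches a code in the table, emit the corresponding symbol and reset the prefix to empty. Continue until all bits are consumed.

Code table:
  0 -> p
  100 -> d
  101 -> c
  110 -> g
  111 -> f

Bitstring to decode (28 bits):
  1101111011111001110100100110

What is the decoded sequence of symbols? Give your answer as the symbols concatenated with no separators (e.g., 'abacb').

Answer: gfcfdfpddg

Derivation:
Bit 0: prefix='1' (no match yet)
Bit 1: prefix='11' (no match yet)
Bit 2: prefix='110' -> emit 'g', reset
Bit 3: prefix='1' (no match yet)
Bit 4: prefix='11' (no match yet)
Bit 5: prefix='111' -> emit 'f', reset
Bit 6: prefix='1' (no match yet)
Bit 7: prefix='10' (no match yet)
Bit 8: prefix='101' -> emit 'c', reset
Bit 9: prefix='1' (no match yet)
Bit 10: prefix='11' (no match yet)
Bit 11: prefix='111' -> emit 'f', reset
Bit 12: prefix='1' (no match yet)
Bit 13: prefix='10' (no match yet)
Bit 14: prefix='100' -> emit 'd', reset
Bit 15: prefix='1' (no match yet)
Bit 16: prefix='11' (no match yet)
Bit 17: prefix='111' -> emit 'f', reset
Bit 18: prefix='0' -> emit 'p', reset
Bit 19: prefix='1' (no match yet)
Bit 20: prefix='10' (no match yet)
Bit 21: prefix='100' -> emit 'd', reset
Bit 22: prefix='1' (no match yet)
Bit 23: prefix='10' (no match yet)
Bit 24: prefix='100' -> emit 'd', reset
Bit 25: prefix='1' (no match yet)
Bit 26: prefix='11' (no match yet)
Bit 27: prefix='110' -> emit 'g', reset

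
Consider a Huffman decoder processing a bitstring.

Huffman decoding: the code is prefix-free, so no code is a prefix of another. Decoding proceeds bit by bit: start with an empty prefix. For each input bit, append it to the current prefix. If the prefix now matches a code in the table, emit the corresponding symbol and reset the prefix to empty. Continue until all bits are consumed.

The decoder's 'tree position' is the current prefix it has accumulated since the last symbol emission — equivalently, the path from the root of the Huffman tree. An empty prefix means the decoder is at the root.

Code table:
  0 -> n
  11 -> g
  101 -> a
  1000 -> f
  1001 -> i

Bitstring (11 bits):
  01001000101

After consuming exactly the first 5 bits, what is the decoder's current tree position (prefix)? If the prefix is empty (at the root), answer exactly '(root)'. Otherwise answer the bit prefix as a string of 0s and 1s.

Bit 0: prefix='0' -> emit 'n', reset
Bit 1: prefix='1' (no match yet)
Bit 2: prefix='10' (no match yet)
Bit 3: prefix='100' (no match yet)
Bit 4: prefix='1001' -> emit 'i', reset

Answer: (root)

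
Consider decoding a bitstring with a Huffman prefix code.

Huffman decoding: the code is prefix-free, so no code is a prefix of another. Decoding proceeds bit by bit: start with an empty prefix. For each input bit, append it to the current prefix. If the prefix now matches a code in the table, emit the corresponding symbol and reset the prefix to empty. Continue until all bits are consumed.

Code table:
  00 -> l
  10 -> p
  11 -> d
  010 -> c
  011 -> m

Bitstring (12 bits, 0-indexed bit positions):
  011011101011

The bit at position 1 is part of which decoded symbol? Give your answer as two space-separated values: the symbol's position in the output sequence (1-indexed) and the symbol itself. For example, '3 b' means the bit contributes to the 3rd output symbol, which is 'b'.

Answer: 1 m

Derivation:
Bit 0: prefix='0' (no match yet)
Bit 1: prefix='01' (no match yet)
Bit 2: prefix='011' -> emit 'm', reset
Bit 3: prefix='0' (no match yet)
Bit 4: prefix='01' (no match yet)
Bit 5: prefix='011' -> emit 'm', reset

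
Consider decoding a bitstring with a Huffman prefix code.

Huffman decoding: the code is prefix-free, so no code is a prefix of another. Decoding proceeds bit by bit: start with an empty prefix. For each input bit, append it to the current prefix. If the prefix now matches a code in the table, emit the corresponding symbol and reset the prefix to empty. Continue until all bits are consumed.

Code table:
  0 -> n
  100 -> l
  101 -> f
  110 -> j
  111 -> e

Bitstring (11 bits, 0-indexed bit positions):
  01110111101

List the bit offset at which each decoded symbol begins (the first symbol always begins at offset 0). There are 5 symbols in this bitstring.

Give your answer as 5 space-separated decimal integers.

Answer: 0 1 4 5 8

Derivation:
Bit 0: prefix='0' -> emit 'n', reset
Bit 1: prefix='1' (no match yet)
Bit 2: prefix='11' (no match yet)
Bit 3: prefix='111' -> emit 'e', reset
Bit 4: prefix='0' -> emit 'n', reset
Bit 5: prefix='1' (no match yet)
Bit 6: prefix='11' (no match yet)
Bit 7: prefix='111' -> emit 'e', reset
Bit 8: prefix='1' (no match yet)
Bit 9: prefix='10' (no match yet)
Bit 10: prefix='101' -> emit 'f', reset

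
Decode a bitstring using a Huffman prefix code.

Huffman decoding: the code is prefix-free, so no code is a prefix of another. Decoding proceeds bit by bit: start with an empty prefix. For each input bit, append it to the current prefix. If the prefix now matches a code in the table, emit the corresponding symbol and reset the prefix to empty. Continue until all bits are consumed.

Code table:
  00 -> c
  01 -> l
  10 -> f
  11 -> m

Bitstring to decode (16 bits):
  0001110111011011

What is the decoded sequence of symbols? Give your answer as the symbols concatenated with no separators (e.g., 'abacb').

Bit 0: prefix='0' (no match yet)
Bit 1: prefix='00' -> emit 'c', reset
Bit 2: prefix='0' (no match yet)
Bit 3: prefix='01' -> emit 'l', reset
Bit 4: prefix='1' (no match yet)
Bit 5: prefix='11' -> emit 'm', reset
Bit 6: prefix='0' (no match yet)
Bit 7: prefix='01' -> emit 'l', reset
Bit 8: prefix='1' (no match yet)
Bit 9: prefix='11' -> emit 'm', reset
Bit 10: prefix='0' (no match yet)
Bit 11: prefix='01' -> emit 'l', reset
Bit 12: prefix='1' (no match yet)
Bit 13: prefix='10' -> emit 'f', reset
Bit 14: prefix='1' (no match yet)
Bit 15: prefix='11' -> emit 'm', reset

Answer: clmlmlfm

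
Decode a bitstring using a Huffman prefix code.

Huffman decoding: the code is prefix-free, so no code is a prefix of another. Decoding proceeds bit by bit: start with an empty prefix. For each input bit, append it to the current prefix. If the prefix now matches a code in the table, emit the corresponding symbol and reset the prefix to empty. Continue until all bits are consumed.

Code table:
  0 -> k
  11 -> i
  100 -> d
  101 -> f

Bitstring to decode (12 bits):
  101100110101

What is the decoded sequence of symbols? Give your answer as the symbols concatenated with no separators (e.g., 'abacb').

Bit 0: prefix='1' (no match yet)
Bit 1: prefix='10' (no match yet)
Bit 2: prefix='101' -> emit 'f', reset
Bit 3: prefix='1' (no match yet)
Bit 4: prefix='10' (no match yet)
Bit 5: prefix='100' -> emit 'd', reset
Bit 6: prefix='1' (no match yet)
Bit 7: prefix='11' -> emit 'i', reset
Bit 8: prefix='0' -> emit 'k', reset
Bit 9: prefix='1' (no match yet)
Bit 10: prefix='10' (no match yet)
Bit 11: prefix='101' -> emit 'f', reset

Answer: fdikf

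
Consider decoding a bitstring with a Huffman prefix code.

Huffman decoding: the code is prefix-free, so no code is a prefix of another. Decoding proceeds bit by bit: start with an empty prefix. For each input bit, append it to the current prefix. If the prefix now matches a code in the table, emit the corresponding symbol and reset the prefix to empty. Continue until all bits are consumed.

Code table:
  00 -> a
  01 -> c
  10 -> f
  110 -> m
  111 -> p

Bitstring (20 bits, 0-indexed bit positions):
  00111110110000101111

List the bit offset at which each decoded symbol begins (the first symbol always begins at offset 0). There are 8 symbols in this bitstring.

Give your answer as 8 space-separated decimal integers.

Bit 0: prefix='0' (no match yet)
Bit 1: prefix='00' -> emit 'a', reset
Bit 2: prefix='1' (no match yet)
Bit 3: prefix='11' (no match yet)
Bit 4: prefix='111' -> emit 'p', reset
Bit 5: prefix='1' (no match yet)
Bit 6: prefix='11' (no match yet)
Bit 7: prefix='110' -> emit 'm', reset
Bit 8: prefix='1' (no match yet)
Bit 9: prefix='11' (no match yet)
Bit 10: prefix='110' -> emit 'm', reset
Bit 11: prefix='0' (no match yet)
Bit 12: prefix='00' -> emit 'a', reset
Bit 13: prefix='0' (no match yet)
Bit 14: prefix='01' -> emit 'c', reset
Bit 15: prefix='0' (no match yet)
Bit 16: prefix='01' -> emit 'c', reset
Bit 17: prefix='1' (no match yet)
Bit 18: prefix='11' (no match yet)
Bit 19: prefix='111' -> emit 'p', reset

Answer: 0 2 5 8 11 13 15 17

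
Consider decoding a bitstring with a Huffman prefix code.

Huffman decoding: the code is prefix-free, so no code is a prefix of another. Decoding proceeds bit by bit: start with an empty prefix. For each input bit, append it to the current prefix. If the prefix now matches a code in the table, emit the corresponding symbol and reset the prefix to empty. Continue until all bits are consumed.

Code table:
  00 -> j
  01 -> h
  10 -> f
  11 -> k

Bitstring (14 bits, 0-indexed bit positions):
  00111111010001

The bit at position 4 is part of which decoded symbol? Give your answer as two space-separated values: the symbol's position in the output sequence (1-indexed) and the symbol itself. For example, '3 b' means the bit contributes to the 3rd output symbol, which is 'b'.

Bit 0: prefix='0' (no match yet)
Bit 1: prefix='00' -> emit 'j', reset
Bit 2: prefix='1' (no match yet)
Bit 3: prefix='11' -> emit 'k', reset
Bit 4: prefix='1' (no match yet)
Bit 5: prefix='11' -> emit 'k', reset
Bit 6: prefix='1' (no match yet)
Bit 7: prefix='11' -> emit 'k', reset
Bit 8: prefix='0' (no match yet)

Answer: 3 k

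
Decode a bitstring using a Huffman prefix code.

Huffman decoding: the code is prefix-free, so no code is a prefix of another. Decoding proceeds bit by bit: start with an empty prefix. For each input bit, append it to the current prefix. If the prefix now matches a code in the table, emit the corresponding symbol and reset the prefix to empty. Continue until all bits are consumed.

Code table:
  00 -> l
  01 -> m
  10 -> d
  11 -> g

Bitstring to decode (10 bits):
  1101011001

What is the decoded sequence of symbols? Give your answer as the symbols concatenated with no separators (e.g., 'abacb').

Answer: gmmdm

Derivation:
Bit 0: prefix='1' (no match yet)
Bit 1: prefix='11' -> emit 'g', reset
Bit 2: prefix='0' (no match yet)
Bit 3: prefix='01' -> emit 'm', reset
Bit 4: prefix='0' (no match yet)
Bit 5: prefix='01' -> emit 'm', reset
Bit 6: prefix='1' (no match yet)
Bit 7: prefix='10' -> emit 'd', reset
Bit 8: prefix='0' (no match yet)
Bit 9: prefix='01' -> emit 'm', reset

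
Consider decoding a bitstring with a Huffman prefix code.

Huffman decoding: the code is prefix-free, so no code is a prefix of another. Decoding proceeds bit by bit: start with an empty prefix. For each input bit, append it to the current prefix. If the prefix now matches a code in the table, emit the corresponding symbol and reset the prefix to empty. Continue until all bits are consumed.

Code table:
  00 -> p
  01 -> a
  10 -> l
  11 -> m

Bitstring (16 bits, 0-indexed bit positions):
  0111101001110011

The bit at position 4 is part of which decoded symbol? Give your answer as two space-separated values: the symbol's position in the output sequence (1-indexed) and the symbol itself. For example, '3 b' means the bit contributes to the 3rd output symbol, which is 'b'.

Bit 0: prefix='0' (no match yet)
Bit 1: prefix='01' -> emit 'a', reset
Bit 2: prefix='1' (no match yet)
Bit 3: prefix='11' -> emit 'm', reset
Bit 4: prefix='1' (no match yet)
Bit 5: prefix='10' -> emit 'l', reset
Bit 6: prefix='1' (no match yet)
Bit 7: prefix='10' -> emit 'l', reset
Bit 8: prefix='0' (no match yet)

Answer: 3 l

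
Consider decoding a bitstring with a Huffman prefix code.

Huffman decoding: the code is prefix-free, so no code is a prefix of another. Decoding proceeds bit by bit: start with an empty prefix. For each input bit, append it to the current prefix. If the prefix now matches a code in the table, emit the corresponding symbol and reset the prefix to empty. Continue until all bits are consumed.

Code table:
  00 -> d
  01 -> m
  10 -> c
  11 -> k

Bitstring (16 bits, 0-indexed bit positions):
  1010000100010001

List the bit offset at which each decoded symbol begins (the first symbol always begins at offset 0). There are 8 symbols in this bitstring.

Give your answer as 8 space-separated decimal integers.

Bit 0: prefix='1' (no match yet)
Bit 1: prefix='10' -> emit 'c', reset
Bit 2: prefix='1' (no match yet)
Bit 3: prefix='10' -> emit 'c', reset
Bit 4: prefix='0' (no match yet)
Bit 5: prefix='00' -> emit 'd', reset
Bit 6: prefix='0' (no match yet)
Bit 7: prefix='01' -> emit 'm', reset
Bit 8: prefix='0' (no match yet)
Bit 9: prefix='00' -> emit 'd', reset
Bit 10: prefix='0' (no match yet)
Bit 11: prefix='01' -> emit 'm', reset
Bit 12: prefix='0' (no match yet)
Bit 13: prefix='00' -> emit 'd', reset
Bit 14: prefix='0' (no match yet)
Bit 15: prefix='01' -> emit 'm', reset

Answer: 0 2 4 6 8 10 12 14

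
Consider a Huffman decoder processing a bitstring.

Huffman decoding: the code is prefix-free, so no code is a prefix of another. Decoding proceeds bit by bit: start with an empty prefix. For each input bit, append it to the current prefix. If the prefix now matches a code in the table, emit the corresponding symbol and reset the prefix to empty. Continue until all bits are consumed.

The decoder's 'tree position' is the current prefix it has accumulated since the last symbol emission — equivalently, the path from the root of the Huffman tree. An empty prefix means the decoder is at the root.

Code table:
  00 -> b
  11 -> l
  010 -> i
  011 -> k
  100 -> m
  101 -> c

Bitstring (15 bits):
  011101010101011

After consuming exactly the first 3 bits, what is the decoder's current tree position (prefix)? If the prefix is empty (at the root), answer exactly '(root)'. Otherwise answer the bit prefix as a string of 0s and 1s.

Answer: (root)

Derivation:
Bit 0: prefix='0' (no match yet)
Bit 1: prefix='01' (no match yet)
Bit 2: prefix='011' -> emit 'k', reset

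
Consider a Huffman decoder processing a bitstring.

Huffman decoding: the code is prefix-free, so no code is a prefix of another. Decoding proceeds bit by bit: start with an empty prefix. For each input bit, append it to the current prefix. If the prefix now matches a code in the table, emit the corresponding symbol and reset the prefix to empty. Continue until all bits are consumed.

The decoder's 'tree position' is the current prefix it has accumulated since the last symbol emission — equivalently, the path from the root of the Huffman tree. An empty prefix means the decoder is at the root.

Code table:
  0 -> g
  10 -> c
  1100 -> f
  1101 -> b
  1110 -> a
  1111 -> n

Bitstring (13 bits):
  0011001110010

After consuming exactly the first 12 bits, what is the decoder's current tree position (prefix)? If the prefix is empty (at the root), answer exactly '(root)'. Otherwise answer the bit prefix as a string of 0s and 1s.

Answer: 1

Derivation:
Bit 0: prefix='0' -> emit 'g', reset
Bit 1: prefix='0' -> emit 'g', reset
Bit 2: prefix='1' (no match yet)
Bit 3: prefix='11' (no match yet)
Bit 4: prefix='110' (no match yet)
Bit 5: prefix='1100' -> emit 'f', reset
Bit 6: prefix='1' (no match yet)
Bit 7: prefix='11' (no match yet)
Bit 8: prefix='111' (no match yet)
Bit 9: prefix='1110' -> emit 'a', reset
Bit 10: prefix='0' -> emit 'g', reset
Bit 11: prefix='1' (no match yet)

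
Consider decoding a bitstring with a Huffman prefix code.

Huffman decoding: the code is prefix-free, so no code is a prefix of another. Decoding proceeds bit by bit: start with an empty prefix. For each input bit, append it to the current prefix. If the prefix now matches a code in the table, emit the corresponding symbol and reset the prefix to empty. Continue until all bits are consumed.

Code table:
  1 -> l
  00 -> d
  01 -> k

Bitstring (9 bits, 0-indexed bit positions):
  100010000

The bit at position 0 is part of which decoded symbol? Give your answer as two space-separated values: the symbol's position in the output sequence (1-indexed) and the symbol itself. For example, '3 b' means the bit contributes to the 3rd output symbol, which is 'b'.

Bit 0: prefix='1' -> emit 'l', reset
Bit 1: prefix='0' (no match yet)
Bit 2: prefix='00' -> emit 'd', reset
Bit 3: prefix='0' (no match yet)
Bit 4: prefix='01' -> emit 'k', reset

Answer: 1 l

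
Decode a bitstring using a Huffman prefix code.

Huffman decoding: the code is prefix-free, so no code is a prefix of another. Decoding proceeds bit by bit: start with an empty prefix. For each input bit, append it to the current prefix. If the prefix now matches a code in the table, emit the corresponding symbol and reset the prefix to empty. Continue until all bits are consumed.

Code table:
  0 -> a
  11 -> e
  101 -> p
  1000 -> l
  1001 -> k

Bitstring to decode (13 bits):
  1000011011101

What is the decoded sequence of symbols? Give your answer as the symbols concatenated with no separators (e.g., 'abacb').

Answer: laeaep

Derivation:
Bit 0: prefix='1' (no match yet)
Bit 1: prefix='10' (no match yet)
Bit 2: prefix='100' (no match yet)
Bit 3: prefix='1000' -> emit 'l', reset
Bit 4: prefix='0' -> emit 'a', reset
Bit 5: prefix='1' (no match yet)
Bit 6: prefix='11' -> emit 'e', reset
Bit 7: prefix='0' -> emit 'a', reset
Bit 8: prefix='1' (no match yet)
Bit 9: prefix='11' -> emit 'e', reset
Bit 10: prefix='1' (no match yet)
Bit 11: prefix='10' (no match yet)
Bit 12: prefix='101' -> emit 'p', reset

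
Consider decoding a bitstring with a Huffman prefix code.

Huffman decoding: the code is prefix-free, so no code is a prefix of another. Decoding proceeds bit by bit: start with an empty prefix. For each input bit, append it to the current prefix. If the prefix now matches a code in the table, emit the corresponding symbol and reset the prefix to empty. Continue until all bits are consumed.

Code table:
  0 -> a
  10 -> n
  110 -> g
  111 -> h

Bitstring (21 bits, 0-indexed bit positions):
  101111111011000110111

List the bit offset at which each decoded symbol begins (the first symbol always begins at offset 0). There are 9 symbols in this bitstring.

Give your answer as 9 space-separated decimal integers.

Answer: 0 2 5 8 10 13 14 15 18

Derivation:
Bit 0: prefix='1' (no match yet)
Bit 1: prefix='10' -> emit 'n', reset
Bit 2: prefix='1' (no match yet)
Bit 3: prefix='11' (no match yet)
Bit 4: prefix='111' -> emit 'h', reset
Bit 5: prefix='1' (no match yet)
Bit 6: prefix='11' (no match yet)
Bit 7: prefix='111' -> emit 'h', reset
Bit 8: prefix='1' (no match yet)
Bit 9: prefix='10' -> emit 'n', reset
Bit 10: prefix='1' (no match yet)
Bit 11: prefix='11' (no match yet)
Bit 12: prefix='110' -> emit 'g', reset
Bit 13: prefix='0' -> emit 'a', reset
Bit 14: prefix='0' -> emit 'a', reset
Bit 15: prefix='1' (no match yet)
Bit 16: prefix='11' (no match yet)
Bit 17: prefix='110' -> emit 'g', reset
Bit 18: prefix='1' (no match yet)
Bit 19: prefix='11' (no match yet)
Bit 20: prefix='111' -> emit 'h', reset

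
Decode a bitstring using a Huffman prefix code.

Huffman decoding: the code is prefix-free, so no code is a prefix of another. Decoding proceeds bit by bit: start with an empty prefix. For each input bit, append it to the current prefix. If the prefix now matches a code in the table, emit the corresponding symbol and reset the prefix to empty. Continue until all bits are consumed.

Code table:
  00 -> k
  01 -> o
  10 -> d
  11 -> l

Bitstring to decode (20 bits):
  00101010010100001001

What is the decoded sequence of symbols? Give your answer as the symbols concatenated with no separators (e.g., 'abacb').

Bit 0: prefix='0' (no match yet)
Bit 1: prefix='00' -> emit 'k', reset
Bit 2: prefix='1' (no match yet)
Bit 3: prefix='10' -> emit 'd', reset
Bit 4: prefix='1' (no match yet)
Bit 5: prefix='10' -> emit 'd', reset
Bit 6: prefix='1' (no match yet)
Bit 7: prefix='10' -> emit 'd', reset
Bit 8: prefix='0' (no match yet)
Bit 9: prefix='01' -> emit 'o', reset
Bit 10: prefix='0' (no match yet)
Bit 11: prefix='01' -> emit 'o', reset
Bit 12: prefix='0' (no match yet)
Bit 13: prefix='00' -> emit 'k', reset
Bit 14: prefix='0' (no match yet)
Bit 15: prefix='00' -> emit 'k', reset
Bit 16: prefix='1' (no match yet)
Bit 17: prefix='10' -> emit 'd', reset
Bit 18: prefix='0' (no match yet)
Bit 19: prefix='01' -> emit 'o', reset

Answer: kdddookkdo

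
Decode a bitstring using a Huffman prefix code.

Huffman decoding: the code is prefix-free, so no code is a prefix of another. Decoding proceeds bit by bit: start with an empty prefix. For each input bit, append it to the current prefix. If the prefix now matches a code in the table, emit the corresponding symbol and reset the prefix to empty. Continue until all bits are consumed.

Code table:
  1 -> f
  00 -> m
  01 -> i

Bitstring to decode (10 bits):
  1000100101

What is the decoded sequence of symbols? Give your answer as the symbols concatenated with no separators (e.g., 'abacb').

Answer: fmimfi

Derivation:
Bit 0: prefix='1' -> emit 'f', reset
Bit 1: prefix='0' (no match yet)
Bit 2: prefix='00' -> emit 'm', reset
Bit 3: prefix='0' (no match yet)
Bit 4: prefix='01' -> emit 'i', reset
Bit 5: prefix='0' (no match yet)
Bit 6: prefix='00' -> emit 'm', reset
Bit 7: prefix='1' -> emit 'f', reset
Bit 8: prefix='0' (no match yet)
Bit 9: prefix='01' -> emit 'i', reset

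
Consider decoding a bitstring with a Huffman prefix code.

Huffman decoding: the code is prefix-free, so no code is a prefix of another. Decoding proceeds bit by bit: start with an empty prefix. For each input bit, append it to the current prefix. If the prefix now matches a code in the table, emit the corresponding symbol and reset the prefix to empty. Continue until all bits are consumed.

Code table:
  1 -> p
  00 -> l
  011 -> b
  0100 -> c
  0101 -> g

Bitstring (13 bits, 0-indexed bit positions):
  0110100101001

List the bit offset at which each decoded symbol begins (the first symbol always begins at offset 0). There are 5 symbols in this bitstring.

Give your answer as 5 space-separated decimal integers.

Answer: 0 3 7 8 12

Derivation:
Bit 0: prefix='0' (no match yet)
Bit 1: prefix='01' (no match yet)
Bit 2: prefix='011' -> emit 'b', reset
Bit 3: prefix='0' (no match yet)
Bit 4: prefix='01' (no match yet)
Bit 5: prefix='010' (no match yet)
Bit 6: prefix='0100' -> emit 'c', reset
Bit 7: prefix='1' -> emit 'p', reset
Bit 8: prefix='0' (no match yet)
Bit 9: prefix='01' (no match yet)
Bit 10: prefix='010' (no match yet)
Bit 11: prefix='0100' -> emit 'c', reset
Bit 12: prefix='1' -> emit 'p', reset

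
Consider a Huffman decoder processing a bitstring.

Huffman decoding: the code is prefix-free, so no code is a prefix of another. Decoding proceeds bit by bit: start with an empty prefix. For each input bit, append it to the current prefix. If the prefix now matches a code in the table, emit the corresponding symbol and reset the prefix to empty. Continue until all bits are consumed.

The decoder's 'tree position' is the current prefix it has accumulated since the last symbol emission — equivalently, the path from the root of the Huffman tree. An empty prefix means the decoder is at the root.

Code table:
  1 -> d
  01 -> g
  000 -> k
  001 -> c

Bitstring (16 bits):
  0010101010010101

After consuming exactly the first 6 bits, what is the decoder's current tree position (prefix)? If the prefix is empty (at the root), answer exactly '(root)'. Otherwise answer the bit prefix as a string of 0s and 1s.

Answer: 0

Derivation:
Bit 0: prefix='0' (no match yet)
Bit 1: prefix='00' (no match yet)
Bit 2: prefix='001' -> emit 'c', reset
Bit 3: prefix='0' (no match yet)
Bit 4: prefix='01' -> emit 'g', reset
Bit 5: prefix='0' (no match yet)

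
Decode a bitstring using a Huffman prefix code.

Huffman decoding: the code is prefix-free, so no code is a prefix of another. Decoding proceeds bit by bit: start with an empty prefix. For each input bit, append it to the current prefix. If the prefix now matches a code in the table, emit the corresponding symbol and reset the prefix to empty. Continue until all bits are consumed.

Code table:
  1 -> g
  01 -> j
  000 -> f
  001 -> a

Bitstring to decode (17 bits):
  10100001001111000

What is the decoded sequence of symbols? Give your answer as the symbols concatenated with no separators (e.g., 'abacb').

Answer: gjfjagggf

Derivation:
Bit 0: prefix='1' -> emit 'g', reset
Bit 1: prefix='0' (no match yet)
Bit 2: prefix='01' -> emit 'j', reset
Bit 3: prefix='0' (no match yet)
Bit 4: prefix='00' (no match yet)
Bit 5: prefix='000' -> emit 'f', reset
Bit 6: prefix='0' (no match yet)
Bit 7: prefix='01' -> emit 'j', reset
Bit 8: prefix='0' (no match yet)
Bit 9: prefix='00' (no match yet)
Bit 10: prefix='001' -> emit 'a', reset
Bit 11: prefix='1' -> emit 'g', reset
Bit 12: prefix='1' -> emit 'g', reset
Bit 13: prefix='1' -> emit 'g', reset
Bit 14: prefix='0' (no match yet)
Bit 15: prefix='00' (no match yet)
Bit 16: prefix='000' -> emit 'f', reset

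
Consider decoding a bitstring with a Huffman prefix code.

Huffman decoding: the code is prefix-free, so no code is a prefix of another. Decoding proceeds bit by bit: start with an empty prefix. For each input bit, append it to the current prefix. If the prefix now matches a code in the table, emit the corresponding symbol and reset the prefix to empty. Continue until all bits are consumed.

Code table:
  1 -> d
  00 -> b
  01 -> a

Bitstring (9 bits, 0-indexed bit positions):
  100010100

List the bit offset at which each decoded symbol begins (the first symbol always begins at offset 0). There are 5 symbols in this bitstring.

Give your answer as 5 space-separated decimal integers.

Answer: 0 1 3 5 7

Derivation:
Bit 0: prefix='1' -> emit 'd', reset
Bit 1: prefix='0' (no match yet)
Bit 2: prefix='00' -> emit 'b', reset
Bit 3: prefix='0' (no match yet)
Bit 4: prefix='01' -> emit 'a', reset
Bit 5: prefix='0' (no match yet)
Bit 6: prefix='01' -> emit 'a', reset
Bit 7: prefix='0' (no match yet)
Bit 8: prefix='00' -> emit 'b', reset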